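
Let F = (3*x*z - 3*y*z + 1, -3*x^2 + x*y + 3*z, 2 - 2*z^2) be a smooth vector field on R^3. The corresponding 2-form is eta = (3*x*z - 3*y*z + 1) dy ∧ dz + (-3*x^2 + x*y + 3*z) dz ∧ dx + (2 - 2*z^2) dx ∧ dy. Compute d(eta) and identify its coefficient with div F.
d(eta) = (x - z) dx ∧ dy ∧ dz; div F = x - z

For a 2-form in R^3 of the form above, applying d gives a 3-form with coefficient ∂P/∂x + ∂Q/∂y + ∂R/∂z:
  ∂P/∂x = 3*z
  ∂Q/∂y = x
  ∂R/∂z = -4*z
Sum = x - z, which is exactly div F.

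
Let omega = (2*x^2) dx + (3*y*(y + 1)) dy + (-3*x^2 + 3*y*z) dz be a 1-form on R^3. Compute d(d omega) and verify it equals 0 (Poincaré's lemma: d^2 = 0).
d(d omega) = 0

Step 1: d omega = sum_{i<j} (∂f_j/∂x_i - ∂f_i/∂x_j) dx_i ∧ dx_j:
  coeff of dx ∧ dy: 0
  coeff of dx ∧ dz: -6*x
  coeff of dy ∧ dz: 3*z
Step 2: Apply d again to each 2-form coefficient. The only possible 3-form in R^3 is dx ∧ dy ∧ dz, with coefficient
  ∂(coeff of dy∧dz)/∂x - ∂(coeff of dx∧dz)/∂y + ∂(coeff of dx∧dy)/∂z
  = ∂/∂x (3*z) - ∂/∂y (-6*x) + ∂/∂z (0).
Each of these terms simplifies to sums of mixed partials that cancel in pairs. The result is 0 (by equality of mixed partials for smooth functions — Schwarz / Clairaut).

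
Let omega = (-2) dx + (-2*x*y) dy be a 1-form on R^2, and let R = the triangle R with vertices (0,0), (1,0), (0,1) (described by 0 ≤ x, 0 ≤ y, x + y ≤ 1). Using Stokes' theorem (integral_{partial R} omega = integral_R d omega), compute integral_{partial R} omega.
integral_(partial R) omega = -1/3

Stokes: integral_partial_R omega = integral_R d omega with d omega = (∂Q/∂x - ∂P/∂y) dx ∧ dy.
  ∂Q/∂x = -2*y
  ∂P/∂y = 0
  integrand = ∂Q/∂x - ∂P/∂y = -2*y.
Integrating over R: integral_0^1 integral_0^{1-x} (-2*y) dy dx = -1/3.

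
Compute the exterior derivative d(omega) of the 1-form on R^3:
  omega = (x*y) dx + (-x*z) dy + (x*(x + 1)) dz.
d(omega) = (-x - z) dx ∧ dy + (2*x + 1) dx ∧ dz + (x) dy ∧ dz

For a 1-form omega = sum_i f_i dx_i, the exterior derivative is
  d(omega) = sum_{i < j} (∂f_j/∂x_i - ∂f_i/∂x_j) dx_i ∧ dx_j.
  coefficient of dx ∧ dy: ∂f_2/∂x - ∂f_1/∂y = ∂(-x*z)/∂x - ∂(x*y)/∂y = -x - z
  coefficient of dx ∧ dz: ∂f_3/∂x - ∂f_1/∂z = ∂(x*(x + 1))/∂x - ∂(x*y)/∂z = 2*x + 1
  coefficient of dy ∧ dz: ∂f_3/∂y - ∂f_2/∂z = ∂(x*(x + 1))/∂y - ∂(-x*z)/∂z = x
Assembling: d(omega) = (-x - z) dx ∧ dy + (2*x + 1) dx ∧ dz + (x) dy ∧ dz.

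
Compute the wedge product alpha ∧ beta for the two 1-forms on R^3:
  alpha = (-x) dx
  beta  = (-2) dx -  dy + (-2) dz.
alpha ∧ beta = (x) dx ∧ dy + (2*x) dx ∧ dz

Distribute the wedge, using dx_i ∧ dx_j = -dx_j ∧ dx_i and dx_i ∧ dx_i = 0. For each pair (i, j) with i < j, the coefficient of dx_i ∧ dx_j in alpha ∧ beta is (alpha_i * beta_j - alpha_j * beta_i). Collecting: alpha ∧ beta = (x) dx ∧ dy + (2*x) dx ∧ dz.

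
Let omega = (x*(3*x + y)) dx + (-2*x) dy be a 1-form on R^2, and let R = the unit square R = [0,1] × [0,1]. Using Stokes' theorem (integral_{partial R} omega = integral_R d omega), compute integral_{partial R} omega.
integral_(partial R) omega = -5/2

Stokes: integral_partial_R omega = integral_R d omega with d omega = (∂Q/∂x - ∂P/∂y) dx ∧ dy.
  ∂Q/∂x = -2
  ∂P/∂y = x
  integrand = ∂Q/∂x - ∂P/∂y = -x - 2.
Integrating over R: integral_0^1 integral_0^1 (-x - 2) dx dy = -5/2.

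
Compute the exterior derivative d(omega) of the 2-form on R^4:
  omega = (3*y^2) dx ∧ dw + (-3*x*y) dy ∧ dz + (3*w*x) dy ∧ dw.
d(omega) = (3*w - 6*y) dx ∧ dy ∧ dw + (-3*y) dx ∧ dy ∧ dz

For a 2-form omega = sum_{i<j} g_{ij} dx_i ∧ dx_j, the exterior derivative is
  d(omega) = sum_{i<j} d(g_{ij}) ∧ dx_i ∧ dx_j = sum_{i<j, k} (∂g_{ij}/∂x_k) dx_k ∧ dx_i ∧ dx_j.
Expand each term, using dx_k ∧ dx_i ∧ dx_j = sgn(permutation) dx_{(a)} ∧ dx_{(b)} ∧ dx_{(c)} with (a < b < c) sorted:
  d(3*y^2) includes (∂/∂y)(3*y^2) dy = (6*y) dy, which multiplied by dx ∧ dw gives (-6*y) dx ∧ dy ∧ dw
  d(-3*x*y) includes (∂/∂x)(-3*x*y) dx = (-3*y) dx, which multiplied by dy ∧ dz gives (-3*y) dx ∧ dy ∧ dz
  d(3*w*x) includes (∂/∂x)(3*w*x) dx = (3*w) dx, which multiplied by dy ∧ dw gives (3*w) dx ∧ dy ∧ dw
Collecting like 3-forms: d(omega) = (3*w - 6*y) dx ∧ dy ∧ dw + (-3*y) dx ∧ dy ∧ dz.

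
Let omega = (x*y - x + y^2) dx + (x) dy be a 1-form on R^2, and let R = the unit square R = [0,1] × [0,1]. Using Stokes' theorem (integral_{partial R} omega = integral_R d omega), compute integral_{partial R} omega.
integral_(partial R) omega = -1/2

Stokes: integral_partial_R omega = integral_R d omega with d omega = (∂Q/∂x - ∂P/∂y) dx ∧ dy.
  ∂Q/∂x = 1
  ∂P/∂y = x + 2*y
  integrand = ∂Q/∂x - ∂P/∂y = -x - 2*y + 1.
Integrating over R: integral_0^1 integral_0^1 (-x - 2*y + 1) dx dy = -1/2.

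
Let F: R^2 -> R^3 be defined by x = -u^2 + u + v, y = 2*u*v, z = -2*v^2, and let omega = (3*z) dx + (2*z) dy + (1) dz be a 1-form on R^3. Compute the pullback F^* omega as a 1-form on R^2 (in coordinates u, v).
F^* omega = (v^2*(12*u - 8*v - 6)) du + (2*v*(-4*u*v - 3*v - 2)) dv

Using F^*(f dg) = (f ∘ F) d(g ∘ F), substitute each coordinate x_i by F_i(u, v) in f_i, and replace dx_i by d F_i = (∂F_i/∂u) du + (∂F_i/∂v) dv.
  For the x component: f_1(F) = -6*v^2; d F_1 = (1 - 2*u) du + (1) dv
  For the y component: f_2(F) = -4*v^2; d F_2 = (2*v) du + (2*u) dv
  For the z component: f_3(F) = 1; d F_3 = (0) du + (-4*v) dv
Combining and collecting du, dv coefficients:
  coeff of du: v^2*(12*u - 8*v - 6)
  coeff of dv: 2*v*(-4*u*v - 3*v - 2)
F^* omega = (v^2*(12*u - 8*v - 6)) du + (2*v*(-4*u*v - 3*v - 2)) dv.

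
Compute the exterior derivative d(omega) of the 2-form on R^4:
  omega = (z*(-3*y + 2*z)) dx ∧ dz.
d(omega) = (3*z) dx ∧ dy ∧ dz

For a 2-form omega = sum_{i<j} g_{ij} dx_i ∧ dx_j, the exterior derivative is
  d(omega) = sum_{i<j} d(g_{ij}) ∧ dx_i ∧ dx_j = sum_{i<j, k} (∂g_{ij}/∂x_k) dx_k ∧ dx_i ∧ dx_j.
Expand each term, using dx_k ∧ dx_i ∧ dx_j = sgn(permutation) dx_{(a)} ∧ dx_{(b)} ∧ dx_{(c)} with (a < b < c) sorted:
  d(z*(-3*y + 2*z)) includes (∂/∂y)(z*(-3*y + 2*z)) dy = (-3*z) dy, which multiplied by dx ∧ dz gives (3*z) dx ∧ dy ∧ dz
Collecting like 3-forms: d(omega) = (3*z) dx ∧ dy ∧ dz.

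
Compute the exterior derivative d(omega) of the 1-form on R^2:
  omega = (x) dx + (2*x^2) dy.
d(omega) = (4*x) dx ∧ dy

For a 1-form omega = sum_i f_i dx_i, the exterior derivative is
  d(omega) = sum_{i < j} (∂f_j/∂x_i - ∂f_i/∂x_j) dx_i ∧ dx_j.
  coefficient of dx ∧ dy: ∂f_2/∂x - ∂f_1/∂y = ∂(2*x^2)/∂x - ∂(x)/∂y = 4*x
Assembling: d(omega) = (4*x) dx ∧ dy.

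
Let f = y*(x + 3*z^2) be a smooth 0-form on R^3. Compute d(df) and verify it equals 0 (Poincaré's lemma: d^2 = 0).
d(df) = 0

Step 1: df = sum_i (∂f/∂x_i) dx_i = (y) dx + (x + 3*z^2) dy + (6*y*z) dz.
Step 2: Apply d again. Using the 1-form formula, the coefficient of dx ∧ dy in d(df) is ∂^2 f/∂x ∂y - ∂^2 f/∂y ∂x = (1) - (1) = 0 (equality of mixed partials for smooth f).
Similarly for dx ∧ dz and dy ∧ dz — all coefficients vanish. So d(df) = 0.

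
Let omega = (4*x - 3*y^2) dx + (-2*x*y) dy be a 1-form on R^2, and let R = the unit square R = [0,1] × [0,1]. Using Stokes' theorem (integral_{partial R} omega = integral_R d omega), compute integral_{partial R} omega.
integral_(partial R) omega = 2

Stokes: integral_partial_R omega = integral_R d omega with d omega = (∂Q/∂x - ∂P/∂y) dx ∧ dy.
  ∂Q/∂x = -2*y
  ∂P/∂y = -6*y
  integrand = ∂Q/∂x - ∂P/∂y = 4*y.
Integrating over R: integral_0^1 integral_0^1 (4*y) dx dy = 2.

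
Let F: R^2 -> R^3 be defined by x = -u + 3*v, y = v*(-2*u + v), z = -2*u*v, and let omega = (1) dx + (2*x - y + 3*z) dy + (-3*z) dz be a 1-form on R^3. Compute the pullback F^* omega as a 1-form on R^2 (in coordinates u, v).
F^* omega = (-4*u*v^2 + 4*u*v + 2*v^3 - 12*v^2 - 1) du + (-4*u^2*v + 4*u^2 - 6*u*v^2 - 16*u*v - 2*v^3 + 12*v^2 + 3) dv

Using F^*(f dg) = (f ∘ F) d(g ∘ F), substitute each coordinate x_i by F_i(u, v) in f_i, and replace dx_i by d F_i = (∂F_i/∂u) du + (∂F_i/∂v) dv.
  For the x component: f_1(F) = 1; d F_1 = (-1) du + (3) dv
  For the y component: f_2(F) = -4*u*v - 2*u - v^2 + 6*v; d F_2 = (-2*v) du + (-2*u + 2*v) dv
  For the z component: f_3(F) = 6*u*v; d F_3 = (-2*v) du + (-2*u) dv
Combining and collecting du, dv coefficients:
  coeff of du: -4*u*v^2 + 4*u*v + 2*v^3 - 12*v^2 - 1
  coeff of dv: -4*u^2*v + 4*u^2 - 6*u*v^2 - 16*u*v - 2*v^3 + 12*v^2 + 3
F^* omega = (-4*u*v^2 + 4*u*v + 2*v^3 - 12*v^2 - 1) du + (-4*u^2*v + 4*u^2 - 6*u*v^2 - 16*u*v - 2*v^3 + 12*v^2 + 3) dv.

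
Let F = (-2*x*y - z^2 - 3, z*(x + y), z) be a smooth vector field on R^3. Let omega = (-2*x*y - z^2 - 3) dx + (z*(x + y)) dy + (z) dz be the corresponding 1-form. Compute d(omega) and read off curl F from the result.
d(omega) = (-x - y) dy ∧ dz + (-2*z) dz ∧ dx + (2*x + z) dx ∧ dy; curl F = (-x - y, -2*z, 2*x + z)

d omega = sum_{i<j} (∂f_j/∂x_i - ∂f_i/∂x_j) dx_i ∧ dx_j. Under the identification (dy ∧ dz, dz ∧ dx, dx ∧ dy) ↔ (e_x, e_y, e_z), the coefficients are exactly the components of curl F. Compute:
  ∂R/∂y - ∂Q/∂z = (0) - (x + y) = -x - y
  ∂P/∂z - ∂R/∂x = (-2*z) - (0) = -2*z
  ∂Q/∂x - ∂P/∂y = (z) - (-2*x) = 2*x + z.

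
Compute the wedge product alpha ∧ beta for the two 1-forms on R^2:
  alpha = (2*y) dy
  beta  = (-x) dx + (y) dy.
alpha ∧ beta = (2*x*y) dx ∧ dy

Distribute the wedge, using dx_i ∧ dx_j = -dx_j ∧ dx_i and dx_i ∧ dx_i = 0. For each pair (i, j) with i < j, the coefficient of dx_i ∧ dx_j in alpha ∧ beta is (alpha_i * beta_j - alpha_j * beta_i). Collecting: alpha ∧ beta = (2*x*y) dx ∧ dy.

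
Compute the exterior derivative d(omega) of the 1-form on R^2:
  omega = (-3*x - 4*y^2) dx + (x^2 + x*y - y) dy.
d(omega) = (2*x + 9*y) dx ∧ dy

For a 1-form omega = sum_i f_i dx_i, the exterior derivative is
  d(omega) = sum_{i < j} (∂f_j/∂x_i - ∂f_i/∂x_j) dx_i ∧ dx_j.
  coefficient of dx ∧ dy: ∂f_2/∂x - ∂f_1/∂y = ∂(x^2 + x*y - y)/∂x - ∂(-3*x - 4*y^2)/∂y = 2*x + 9*y
Assembling: d(omega) = (2*x + 9*y) dx ∧ dy.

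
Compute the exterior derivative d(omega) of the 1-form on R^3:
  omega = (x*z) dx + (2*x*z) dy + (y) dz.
d(omega) = (2*z) dx ∧ dy + (-x) dx ∧ dz + (1 - 2*x) dy ∧ dz

For a 1-form omega = sum_i f_i dx_i, the exterior derivative is
  d(omega) = sum_{i < j} (∂f_j/∂x_i - ∂f_i/∂x_j) dx_i ∧ dx_j.
  coefficient of dx ∧ dy: ∂f_2/∂x - ∂f_1/∂y = ∂(2*x*z)/∂x - ∂(x*z)/∂y = 2*z
  coefficient of dx ∧ dz: ∂f_3/∂x - ∂f_1/∂z = ∂(y)/∂x - ∂(x*z)/∂z = -x
  coefficient of dy ∧ dz: ∂f_3/∂y - ∂f_2/∂z = ∂(y)/∂y - ∂(2*x*z)/∂z = 1 - 2*x
Assembling: d(omega) = (2*z) dx ∧ dy + (-x) dx ∧ dz + (1 - 2*x) dy ∧ dz.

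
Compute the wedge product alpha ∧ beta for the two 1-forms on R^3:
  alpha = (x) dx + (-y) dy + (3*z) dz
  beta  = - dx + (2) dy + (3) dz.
alpha ∧ beta = (2*x - y) dx ∧ dy + (3*x + 3*z) dx ∧ dz + (-3*y - 6*z) dy ∧ dz

Distribute the wedge, using dx_i ∧ dx_j = -dx_j ∧ dx_i and dx_i ∧ dx_i = 0. For each pair (i, j) with i < j, the coefficient of dx_i ∧ dx_j in alpha ∧ beta is (alpha_i * beta_j - alpha_j * beta_i). Collecting: alpha ∧ beta = (2*x - y) dx ∧ dy + (3*x + 3*z) dx ∧ dz + (-3*y - 6*z) dy ∧ dz.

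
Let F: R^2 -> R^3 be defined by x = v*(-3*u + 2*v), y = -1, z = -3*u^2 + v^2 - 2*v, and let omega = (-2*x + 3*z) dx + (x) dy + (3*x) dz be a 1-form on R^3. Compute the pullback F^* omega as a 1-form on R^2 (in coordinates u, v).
F^* omega = (3*v*(27*u^2 - 18*u*v + v^2 + 6*v)) du + (27*u^3 - 54*u^2*v + 9*u*v^2 + 36*u*v + 8*v^3 - 36*v^2) dv

Using F^*(f dg) = (f ∘ F) d(g ∘ F), substitute each coordinate x_i by F_i(u, v) in f_i, and replace dx_i by d F_i = (∂F_i/∂u) du + (∂F_i/∂v) dv.
  For the x component: f_1(F) = -9*u^2 + 6*u*v - v^2 - 6*v; d F_1 = (-3*v) du + (-3*u + 4*v) dv
  For the y component: f_2(F) = v*(-3*u + 2*v); d F_2 = (0) du + (0) dv
  For the z component: f_3(F) = 3*v*(-3*u + 2*v); d F_3 = (-6*u) du + (2*v - 2) dv
Combining and collecting du, dv coefficients:
  coeff of du: 3*v*(27*u^2 - 18*u*v + v^2 + 6*v)
  coeff of dv: 27*u^3 - 54*u^2*v + 9*u*v^2 + 36*u*v + 8*v^3 - 36*v^2
F^* omega = (3*v*(27*u^2 - 18*u*v + v^2 + 6*v)) du + (27*u^3 - 54*u^2*v + 9*u*v^2 + 36*u*v + 8*v^3 - 36*v^2) dv.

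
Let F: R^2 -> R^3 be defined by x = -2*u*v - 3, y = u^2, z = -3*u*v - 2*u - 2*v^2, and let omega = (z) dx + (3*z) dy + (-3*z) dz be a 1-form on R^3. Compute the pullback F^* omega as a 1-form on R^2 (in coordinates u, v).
F^* omega = (-18*u^2*v - 12*u^2 - 33*u*v^2 - 32*u*v - 12*u - 14*v^3 - 12*v^2) du + (-21*u^2*v - 14*u^2 - 50*u*v^2 - 24*u*v - 24*v^3) dv

Using F^*(f dg) = (f ∘ F) d(g ∘ F), substitute each coordinate x_i by F_i(u, v) in f_i, and replace dx_i by d F_i = (∂F_i/∂u) du + (∂F_i/∂v) dv.
  For the x component: f_1(F) = -3*u*v - 2*u - 2*v^2; d F_1 = (-2*v) du + (-2*u) dv
  For the y component: f_2(F) = -9*u*v - 6*u - 6*v^2; d F_2 = (2*u) du + (0) dv
  For the z component: f_3(F) = 9*u*v + 6*u + 6*v^2; d F_3 = (-3*v - 2) du + (-3*u - 4*v) dv
Combining and collecting du, dv coefficients:
  coeff of du: -18*u^2*v - 12*u^2 - 33*u*v^2 - 32*u*v - 12*u - 14*v^3 - 12*v^2
  coeff of dv: -21*u^2*v - 14*u^2 - 50*u*v^2 - 24*u*v - 24*v^3
F^* omega = (-18*u^2*v - 12*u^2 - 33*u*v^2 - 32*u*v - 12*u - 14*v^3 - 12*v^2) du + (-21*u^2*v - 14*u^2 - 50*u*v^2 - 24*u*v - 24*v^3) dv.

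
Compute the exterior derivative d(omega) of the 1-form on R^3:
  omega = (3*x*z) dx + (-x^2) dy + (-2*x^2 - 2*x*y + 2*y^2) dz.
d(omega) = (-2*x) dx ∧ dy + (-7*x - 2*y) dx ∧ dz + (-2*x + 4*y) dy ∧ dz

For a 1-form omega = sum_i f_i dx_i, the exterior derivative is
  d(omega) = sum_{i < j} (∂f_j/∂x_i - ∂f_i/∂x_j) dx_i ∧ dx_j.
  coefficient of dx ∧ dy: ∂f_2/∂x - ∂f_1/∂y = ∂(-x^2)/∂x - ∂(3*x*z)/∂y = -2*x
  coefficient of dx ∧ dz: ∂f_3/∂x - ∂f_1/∂z = ∂(-2*x^2 - 2*x*y + 2*y^2)/∂x - ∂(3*x*z)/∂z = -7*x - 2*y
  coefficient of dy ∧ dz: ∂f_3/∂y - ∂f_2/∂z = ∂(-2*x^2 - 2*x*y + 2*y^2)/∂y - ∂(-x^2)/∂z = -2*x + 4*y
Assembling: d(omega) = (-2*x) dx ∧ dy + (-7*x - 2*y) dx ∧ dz + (-2*x + 4*y) dy ∧ dz.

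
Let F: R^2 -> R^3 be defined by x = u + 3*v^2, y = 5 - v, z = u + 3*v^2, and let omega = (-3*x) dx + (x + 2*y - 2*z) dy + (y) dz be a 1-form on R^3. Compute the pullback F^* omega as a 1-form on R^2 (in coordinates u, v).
F^* omega = (-3*u - 9*v^2 - v + 5) du + (-18*u*v + u - 54*v^3 - 3*v^2 + 32*v - 10) dv

Using F^*(f dg) = (f ∘ F) d(g ∘ F), substitute each coordinate x_i by F_i(u, v) in f_i, and replace dx_i by d F_i = (∂F_i/∂u) du + (∂F_i/∂v) dv.
  For the x component: f_1(F) = -3*u - 9*v^2; d F_1 = (1) du + (6*v) dv
  For the y component: f_2(F) = -u - 3*v^2 - 2*v + 10; d F_2 = (0) du + (-1) dv
  For the z component: f_3(F) = 5 - v; d F_3 = (1) du + (6*v) dv
Combining and collecting du, dv coefficients:
  coeff of du: -3*u - 9*v^2 - v + 5
  coeff of dv: -18*u*v + u - 54*v^3 - 3*v^2 + 32*v - 10
F^* omega = (-3*u - 9*v^2 - v + 5) du + (-18*u*v + u - 54*v^3 - 3*v^2 + 32*v - 10) dv.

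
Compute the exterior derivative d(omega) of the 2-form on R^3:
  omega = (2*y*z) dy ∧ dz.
d(omega) = 0

For a 2-form omega = sum_{i<j} g_{ij} dx_i ∧ dx_j, the exterior derivative is
  d(omega) = sum_{i<j} d(g_{ij}) ∧ dx_i ∧ dx_j = sum_{i<j, k} (∂g_{ij}/∂x_k) dx_k ∧ dx_i ∧ dx_j.
Expand each term, using dx_k ∧ dx_i ∧ dx_j = sgn(permutation) dx_{(a)} ∧ dx_{(b)} ∧ dx_{(c)} with (a < b < c) sorted:

Collecting like 3-forms: d(omega) = 0.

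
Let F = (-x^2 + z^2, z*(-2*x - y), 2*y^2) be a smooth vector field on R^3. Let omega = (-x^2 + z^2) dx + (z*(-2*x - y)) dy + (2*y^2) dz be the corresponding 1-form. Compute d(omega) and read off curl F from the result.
d(omega) = (2*x + 5*y) dy ∧ dz + (2*z) dz ∧ dx + (-2*z) dx ∧ dy; curl F = (2*x + 5*y, 2*z, -2*z)

d omega = sum_{i<j} (∂f_j/∂x_i - ∂f_i/∂x_j) dx_i ∧ dx_j. Under the identification (dy ∧ dz, dz ∧ dx, dx ∧ dy) ↔ (e_x, e_y, e_z), the coefficients are exactly the components of curl F. Compute:
  ∂R/∂y - ∂Q/∂z = (4*y) - (-2*x - y) = 2*x + 5*y
  ∂P/∂z - ∂R/∂x = (2*z) - (0) = 2*z
  ∂Q/∂x - ∂P/∂y = (-2*z) - (0) = -2*z.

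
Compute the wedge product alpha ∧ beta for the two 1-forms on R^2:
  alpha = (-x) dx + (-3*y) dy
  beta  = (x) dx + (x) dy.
alpha ∧ beta = (x*(-x + 3*y)) dx ∧ dy

Distribute the wedge, using dx_i ∧ dx_j = -dx_j ∧ dx_i and dx_i ∧ dx_i = 0. For each pair (i, j) with i < j, the coefficient of dx_i ∧ dx_j in alpha ∧ beta is (alpha_i * beta_j - alpha_j * beta_i). Collecting: alpha ∧ beta = (x*(-x + 3*y)) dx ∧ dy.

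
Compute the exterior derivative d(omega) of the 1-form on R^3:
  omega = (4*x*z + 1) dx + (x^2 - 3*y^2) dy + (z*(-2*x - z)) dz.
d(omega) = (2*x) dx ∧ dy + (-4*x - 2*z) dx ∧ dz

For a 1-form omega = sum_i f_i dx_i, the exterior derivative is
  d(omega) = sum_{i < j} (∂f_j/∂x_i - ∂f_i/∂x_j) dx_i ∧ dx_j.
  coefficient of dx ∧ dy: ∂f_2/∂x - ∂f_1/∂y = ∂(x^2 - 3*y^2)/∂x - ∂(4*x*z + 1)/∂y = 2*x
  coefficient of dx ∧ dz: ∂f_3/∂x - ∂f_1/∂z = ∂(z*(-2*x - z))/∂x - ∂(4*x*z + 1)/∂z = -4*x - 2*z
Assembling: d(omega) = (2*x) dx ∧ dy + (-4*x - 2*z) dx ∧ dz.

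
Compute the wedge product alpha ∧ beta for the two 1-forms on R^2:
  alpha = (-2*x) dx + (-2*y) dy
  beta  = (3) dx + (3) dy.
alpha ∧ beta = (-6*x + 6*y) dx ∧ dy

Distribute the wedge, using dx_i ∧ dx_j = -dx_j ∧ dx_i and dx_i ∧ dx_i = 0. For each pair (i, j) with i < j, the coefficient of dx_i ∧ dx_j in alpha ∧ beta is (alpha_i * beta_j - alpha_j * beta_i). Collecting: alpha ∧ beta = (-6*x + 6*y) dx ∧ dy.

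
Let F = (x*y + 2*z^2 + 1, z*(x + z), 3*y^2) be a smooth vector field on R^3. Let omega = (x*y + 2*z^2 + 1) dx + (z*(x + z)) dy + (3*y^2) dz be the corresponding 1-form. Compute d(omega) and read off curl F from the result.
d(omega) = (-x + 6*y - 2*z) dy ∧ dz + (4*z) dz ∧ dx + (-x + z) dx ∧ dy; curl F = (-x + 6*y - 2*z, 4*z, -x + z)

d omega = sum_{i<j} (∂f_j/∂x_i - ∂f_i/∂x_j) dx_i ∧ dx_j. Under the identification (dy ∧ dz, dz ∧ dx, dx ∧ dy) ↔ (e_x, e_y, e_z), the coefficients are exactly the components of curl F. Compute:
  ∂R/∂y - ∂Q/∂z = (6*y) - (x + 2*z) = -x + 6*y - 2*z
  ∂P/∂z - ∂R/∂x = (4*z) - (0) = 4*z
  ∂Q/∂x - ∂P/∂y = (z) - (x) = -x + z.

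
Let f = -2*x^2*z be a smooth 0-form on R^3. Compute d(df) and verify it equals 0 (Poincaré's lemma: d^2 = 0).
d(df) = 0

Step 1: df = sum_i (∂f/∂x_i) dx_i = (-4*x*z) dx + (0) dy + (-2*x^2) dz.
Step 2: Apply d again. Using the 1-form formula, the coefficient of dx ∧ dy in d(df) is ∂^2 f/∂x ∂y - ∂^2 f/∂y ∂x = (0) - (0) = 0 (equality of mixed partials for smooth f).
Similarly for dx ∧ dz and dy ∧ dz — all coefficients vanish. So d(df) = 0.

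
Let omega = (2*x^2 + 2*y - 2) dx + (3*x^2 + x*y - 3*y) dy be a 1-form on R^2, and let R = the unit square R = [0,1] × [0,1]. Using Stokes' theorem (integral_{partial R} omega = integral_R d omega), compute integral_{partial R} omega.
integral_(partial R) omega = 3/2

Stokes: integral_partial_R omega = integral_R d omega with d omega = (∂Q/∂x - ∂P/∂y) dx ∧ dy.
  ∂Q/∂x = 6*x + y
  ∂P/∂y = 2
  integrand = ∂Q/∂x - ∂P/∂y = 6*x + y - 2.
Integrating over R: integral_0^1 integral_0^1 (6*x + y - 2) dx dy = 3/2.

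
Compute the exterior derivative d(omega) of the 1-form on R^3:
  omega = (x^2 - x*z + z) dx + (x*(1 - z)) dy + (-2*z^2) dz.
d(omega) = (1 - z) dx ∧ dy + (x - 1) dx ∧ dz + (x) dy ∧ dz

For a 1-form omega = sum_i f_i dx_i, the exterior derivative is
  d(omega) = sum_{i < j} (∂f_j/∂x_i - ∂f_i/∂x_j) dx_i ∧ dx_j.
  coefficient of dx ∧ dy: ∂f_2/∂x - ∂f_1/∂y = ∂(x*(1 - z))/∂x - ∂(x^2 - x*z + z)/∂y = 1 - z
  coefficient of dx ∧ dz: ∂f_3/∂x - ∂f_1/∂z = ∂(-2*z^2)/∂x - ∂(x^2 - x*z + z)/∂z = x - 1
  coefficient of dy ∧ dz: ∂f_3/∂y - ∂f_2/∂z = ∂(-2*z^2)/∂y - ∂(x*(1 - z))/∂z = x
Assembling: d(omega) = (1 - z) dx ∧ dy + (x - 1) dx ∧ dz + (x) dy ∧ dz.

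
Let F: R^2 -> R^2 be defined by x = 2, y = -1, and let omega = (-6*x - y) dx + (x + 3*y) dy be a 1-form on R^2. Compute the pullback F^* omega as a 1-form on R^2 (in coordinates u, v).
F^* omega = 0

Using F^*(f dg) = (f ∘ F) d(g ∘ F), substitute each coordinate x_i by F_i(u, v) in f_i, and replace dx_i by d F_i = (∂F_i/∂u) du + (∂F_i/∂v) dv.
  For the x component: f_1(F) = -11; d F_1 = (0) du + (0) dv
  For the y component: f_2(F) = -1; d F_2 = (0) du + (0) dv
Combining and collecting du, dv coefficients:
  coeff of du: 0
  coeff of dv: 0
F^* omega = 0.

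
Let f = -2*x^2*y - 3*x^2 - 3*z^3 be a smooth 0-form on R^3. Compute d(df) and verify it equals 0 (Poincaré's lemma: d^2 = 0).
d(df) = 0

Step 1: df = sum_i (∂f/∂x_i) dx_i = (2*x*(-2*y - 3)) dx + (-2*x^2) dy + (-9*z^2) dz.
Step 2: Apply d again. Using the 1-form formula, the coefficient of dx ∧ dy in d(df) is ∂^2 f/∂x ∂y - ∂^2 f/∂y ∂x = (-4*x) - (-4*x) = 0 (equality of mixed partials for smooth f).
Similarly for dx ∧ dz and dy ∧ dz — all coefficients vanish. So d(df) = 0.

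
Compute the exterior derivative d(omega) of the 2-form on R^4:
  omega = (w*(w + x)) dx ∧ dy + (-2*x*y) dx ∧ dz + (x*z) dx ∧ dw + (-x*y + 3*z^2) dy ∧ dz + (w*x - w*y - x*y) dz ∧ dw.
d(omega) = (2*w + x) dx ∧ dy ∧ dw + (2*x - y) dx ∧ dy ∧ dz + (w - x - y) dx ∧ dz ∧ dw + (-w - x) dy ∧ dz ∧ dw

For a 2-form omega = sum_{i<j} g_{ij} dx_i ∧ dx_j, the exterior derivative is
  d(omega) = sum_{i<j} d(g_{ij}) ∧ dx_i ∧ dx_j = sum_{i<j, k} (∂g_{ij}/∂x_k) dx_k ∧ dx_i ∧ dx_j.
Expand each term, using dx_k ∧ dx_i ∧ dx_j = sgn(permutation) dx_{(a)} ∧ dx_{(b)} ∧ dx_{(c)} with (a < b < c) sorted:
  d(w*(w + x)) includes (∂/∂w)(w*(w + x)) dw = (2*w + x) dw, which multiplied by dx ∧ dy gives (2*w + x) dx ∧ dy ∧ dw
  d(-2*x*y) includes (∂/∂y)(-2*x*y) dy = (-2*x) dy, which multiplied by dx ∧ dz gives (2*x) dx ∧ dy ∧ dz
  d(x*z) includes (∂/∂z)(x*z) dz = (x) dz, which multiplied by dx ∧ dw gives (-x) dx ∧ dz ∧ dw
  d(-x*y + 3*z^2) includes (∂/∂x)(-x*y + 3*z^2) dx = (-y) dx, which multiplied by dy ∧ dz gives (-y) dx ∧ dy ∧ dz
  d(w*x - w*y - x*y) includes (∂/∂x)(w*x - w*y - x*y) dx = (w - y) dx, which multiplied by dz ∧ dw gives (w - y) dx ∧ dz ∧ dw
  d(w*x - w*y - x*y) includes (∂/∂y)(w*x - w*y - x*y) dy = (-w - x) dy, which multiplied by dz ∧ dw gives (-w - x) dy ∧ dz ∧ dw
Collecting like 3-forms: d(omega) = (2*w + x) dx ∧ dy ∧ dw + (2*x - y) dx ∧ dy ∧ dz + (w - x - y) dx ∧ dz ∧ dw + (-w - x) dy ∧ dz ∧ dw.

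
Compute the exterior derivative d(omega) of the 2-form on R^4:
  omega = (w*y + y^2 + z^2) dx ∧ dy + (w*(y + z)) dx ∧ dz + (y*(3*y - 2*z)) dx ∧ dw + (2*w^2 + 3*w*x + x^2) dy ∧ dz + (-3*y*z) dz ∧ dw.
d(omega) = (2*w + 2*x + 2*z) dx ∧ dy ∧ dz + (-5*y + 2*z) dx ∧ dy ∧ dw + (3*y + z) dx ∧ dz ∧ dw + (4*w + 3*x - 3*z) dy ∧ dz ∧ dw

For a 2-form omega = sum_{i<j} g_{ij} dx_i ∧ dx_j, the exterior derivative is
  d(omega) = sum_{i<j} d(g_{ij}) ∧ dx_i ∧ dx_j = sum_{i<j, k} (∂g_{ij}/∂x_k) dx_k ∧ dx_i ∧ dx_j.
Expand each term, using dx_k ∧ dx_i ∧ dx_j = sgn(permutation) dx_{(a)} ∧ dx_{(b)} ∧ dx_{(c)} with (a < b < c) sorted:
  d(w*y + y^2 + z^2) includes (∂/∂z)(w*y + y^2 + z^2) dz = (2*z) dz, which multiplied by dx ∧ dy gives (2*z) dx ∧ dy ∧ dz
  d(w*y + y^2 + z^2) includes (∂/∂w)(w*y + y^2 + z^2) dw = (y) dw, which multiplied by dx ∧ dy gives (y) dx ∧ dy ∧ dw
  d(w*(y + z)) includes (∂/∂y)(w*(y + z)) dy = (w) dy, which multiplied by dx ∧ dz gives (-w) dx ∧ dy ∧ dz
  d(w*(y + z)) includes (∂/∂w)(w*(y + z)) dw = (y + z) dw, which multiplied by dx ∧ dz gives (y + z) dx ∧ dz ∧ dw
  d(y*(3*y - 2*z)) includes (∂/∂y)(y*(3*y - 2*z)) dy = (6*y - 2*z) dy, which multiplied by dx ∧ dw gives (-6*y + 2*z) dx ∧ dy ∧ dw
  d(y*(3*y - 2*z)) includes (∂/∂z)(y*(3*y - 2*z)) dz = (-2*y) dz, which multiplied by dx ∧ dw gives (2*y) dx ∧ dz ∧ dw
  d(2*w^2 + 3*w*x + x^2) includes (∂/∂x)(2*w^2 + 3*w*x + x^2) dx = (3*w + 2*x) dx, which multiplied by dy ∧ dz gives (3*w + 2*x) dx ∧ dy ∧ dz
  d(2*w^2 + 3*w*x + x^2) includes (∂/∂w)(2*w^2 + 3*w*x + x^2) dw = (4*w + 3*x) dw, which multiplied by dy ∧ dz gives (4*w + 3*x) dy ∧ dz ∧ dw
  d(-3*y*z) includes (∂/∂y)(-3*y*z) dy = (-3*z) dy, which multiplied by dz ∧ dw gives (-3*z) dy ∧ dz ∧ dw
Collecting like 3-forms: d(omega) = (2*w + 2*x + 2*z) dx ∧ dy ∧ dz + (-5*y + 2*z) dx ∧ dy ∧ dw + (3*y + z) dx ∧ dz ∧ dw + (4*w + 3*x - 3*z) dy ∧ dz ∧ dw.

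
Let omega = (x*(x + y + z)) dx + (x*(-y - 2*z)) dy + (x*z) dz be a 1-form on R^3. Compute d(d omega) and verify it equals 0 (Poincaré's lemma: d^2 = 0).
d(d omega) = 0

Step 1: d omega = sum_{i<j} (∂f_j/∂x_i - ∂f_i/∂x_j) dx_i ∧ dx_j:
  coeff of dx ∧ dy: -x - y - 2*z
  coeff of dx ∧ dz: -x + z
  coeff of dy ∧ dz: 2*x
Step 2: Apply d again to each 2-form coefficient. The only possible 3-form in R^3 is dx ∧ dy ∧ dz, with coefficient
  ∂(coeff of dy∧dz)/∂x - ∂(coeff of dx∧dz)/∂y + ∂(coeff of dx∧dy)/∂z
  = ∂/∂x (2*x) - ∂/∂y (-x + z) + ∂/∂z (-x - y - 2*z).
Each of these terms simplifies to sums of mixed partials that cancel in pairs. The result is 0 (by equality of mixed partials for smooth functions — Schwarz / Clairaut).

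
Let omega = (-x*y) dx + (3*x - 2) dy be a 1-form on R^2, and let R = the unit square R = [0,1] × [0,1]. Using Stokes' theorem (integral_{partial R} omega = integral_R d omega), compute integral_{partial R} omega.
integral_(partial R) omega = 7/2

Stokes: integral_partial_R omega = integral_R d omega with d omega = (∂Q/∂x - ∂P/∂y) dx ∧ dy.
  ∂Q/∂x = 3
  ∂P/∂y = -x
  integrand = ∂Q/∂x - ∂P/∂y = x + 3.
Integrating over R: integral_0^1 integral_0^1 (x + 3) dx dy = 7/2.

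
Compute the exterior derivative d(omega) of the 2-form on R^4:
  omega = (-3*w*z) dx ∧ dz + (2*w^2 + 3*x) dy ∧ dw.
d(omega) = (-3*z) dx ∧ dz ∧ dw + (3) dx ∧ dy ∧ dw

For a 2-form omega = sum_{i<j} g_{ij} dx_i ∧ dx_j, the exterior derivative is
  d(omega) = sum_{i<j} d(g_{ij}) ∧ dx_i ∧ dx_j = sum_{i<j, k} (∂g_{ij}/∂x_k) dx_k ∧ dx_i ∧ dx_j.
Expand each term, using dx_k ∧ dx_i ∧ dx_j = sgn(permutation) dx_{(a)} ∧ dx_{(b)} ∧ dx_{(c)} with (a < b < c) sorted:
  d(-3*w*z) includes (∂/∂w)(-3*w*z) dw = (-3*z) dw, which multiplied by dx ∧ dz gives (-3*z) dx ∧ dz ∧ dw
  d(2*w^2 + 3*x) includes (∂/∂x)(2*w^2 + 3*x) dx = (3) dx, which multiplied by dy ∧ dw gives (3) dx ∧ dy ∧ dw
Collecting like 3-forms: d(omega) = (-3*z) dx ∧ dz ∧ dw + (3) dx ∧ dy ∧ dw.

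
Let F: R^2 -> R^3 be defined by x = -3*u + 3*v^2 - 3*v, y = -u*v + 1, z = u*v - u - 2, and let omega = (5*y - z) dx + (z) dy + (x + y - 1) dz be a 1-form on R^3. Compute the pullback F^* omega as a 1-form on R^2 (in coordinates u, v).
F^* omega = (-2*u*v^2 + 17*u*v + 3*v^3 - 6*v^2 + 5*v - 21) du + (-2*u^2*v - 2*u^2 - 33*u*v^2 + 21*u*v - u + 42*v - 21) dv

Using F^*(f dg) = (f ∘ F) d(g ∘ F), substitute each coordinate x_i by F_i(u, v) in f_i, and replace dx_i by d F_i = (∂F_i/∂u) du + (∂F_i/∂v) dv.
  For the x component: f_1(F) = -6*u*v + u + 7; d F_1 = (-3) du + (6*v - 3) dv
  For the y component: f_2(F) = u*v - u - 2; d F_2 = (-v) du + (-u) dv
  For the z component: f_3(F) = -u*v - 3*u + 3*v^2 - 3*v; d F_3 = (v - 1) du + (u) dv
Combining and collecting du, dv coefficients:
  coeff of du: -2*u*v^2 + 17*u*v + 3*v^3 - 6*v^2 + 5*v - 21
  coeff of dv: -2*u^2*v - 2*u^2 - 33*u*v^2 + 21*u*v - u + 42*v - 21
F^* omega = (-2*u*v^2 + 17*u*v + 3*v^3 - 6*v^2 + 5*v - 21) du + (-2*u^2*v - 2*u^2 - 33*u*v^2 + 21*u*v - u + 42*v - 21) dv.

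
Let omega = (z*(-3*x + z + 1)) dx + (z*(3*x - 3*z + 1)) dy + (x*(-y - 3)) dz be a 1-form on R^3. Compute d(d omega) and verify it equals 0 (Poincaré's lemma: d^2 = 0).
d(d omega) = 0

Step 1: d omega = sum_{i<j} (∂f_j/∂x_i - ∂f_i/∂x_j) dx_i ∧ dx_j:
  coeff of dx ∧ dy: 3*z
  coeff of dx ∧ dz: 3*x - y - 2*z - 4
  coeff of dy ∧ dz: -4*x + 6*z - 1
Step 2: Apply d again to each 2-form coefficient. The only possible 3-form in R^3 is dx ∧ dy ∧ dz, with coefficient
  ∂(coeff of dy∧dz)/∂x - ∂(coeff of dx∧dz)/∂y + ∂(coeff of dx∧dy)/∂z
  = ∂/∂x (-4*x + 6*z - 1) - ∂/∂y (3*x - y - 2*z - 4) + ∂/∂z (3*z).
Each of these terms simplifies to sums of mixed partials that cancel in pairs. The result is 0 (by equality of mixed partials for smooth functions — Schwarz / Clairaut).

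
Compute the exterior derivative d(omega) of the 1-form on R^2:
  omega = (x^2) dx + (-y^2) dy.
d(omega) = 0

For a 1-form omega = sum_i f_i dx_i, the exterior derivative is
  d(omega) = sum_{i < j} (∂f_j/∂x_i - ∂f_i/∂x_j) dx_i ∧ dx_j.

Assembling: d(omega) = 0.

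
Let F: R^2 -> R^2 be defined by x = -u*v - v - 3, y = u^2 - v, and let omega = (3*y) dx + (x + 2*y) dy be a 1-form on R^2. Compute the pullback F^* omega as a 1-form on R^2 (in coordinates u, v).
F^* omega = (4*u^3 - 5*u^2*v - 6*u*v - 6*u + 3*v^2) du + (-3*u^3 - 5*u^2 + 4*u*v + 6*v + 3) dv

Using F^*(f dg) = (f ∘ F) d(g ∘ F), substitute each coordinate x_i by F_i(u, v) in f_i, and replace dx_i by d F_i = (∂F_i/∂u) du + (∂F_i/∂v) dv.
  For the x component: f_1(F) = 3*u^2 - 3*v; d F_1 = (-v) du + (-u - 1) dv
  For the y component: f_2(F) = 2*u^2 - u*v - 3*v - 3; d F_2 = (2*u) du + (-1) dv
Combining and collecting du, dv coefficients:
  coeff of du: 4*u^3 - 5*u^2*v - 6*u*v - 6*u + 3*v^2
  coeff of dv: -3*u^3 - 5*u^2 + 4*u*v + 6*v + 3
F^* omega = (4*u^3 - 5*u^2*v - 6*u*v - 6*u + 3*v^2) du + (-3*u^3 - 5*u^2 + 4*u*v + 6*v + 3) dv.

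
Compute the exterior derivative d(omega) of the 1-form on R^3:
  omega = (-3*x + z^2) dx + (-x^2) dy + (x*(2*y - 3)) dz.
d(omega) = (-2*x) dx ∧ dy + (2*y - 2*z - 3) dx ∧ dz + (2*x) dy ∧ dz

For a 1-form omega = sum_i f_i dx_i, the exterior derivative is
  d(omega) = sum_{i < j} (∂f_j/∂x_i - ∂f_i/∂x_j) dx_i ∧ dx_j.
  coefficient of dx ∧ dy: ∂f_2/∂x - ∂f_1/∂y = ∂(-x^2)/∂x - ∂(-3*x + z^2)/∂y = -2*x
  coefficient of dx ∧ dz: ∂f_3/∂x - ∂f_1/∂z = ∂(x*(2*y - 3))/∂x - ∂(-3*x + z^2)/∂z = 2*y - 2*z - 3
  coefficient of dy ∧ dz: ∂f_3/∂y - ∂f_2/∂z = ∂(x*(2*y - 3))/∂y - ∂(-x^2)/∂z = 2*x
Assembling: d(omega) = (-2*x) dx ∧ dy + (2*y - 2*z - 3) dx ∧ dz + (2*x) dy ∧ dz.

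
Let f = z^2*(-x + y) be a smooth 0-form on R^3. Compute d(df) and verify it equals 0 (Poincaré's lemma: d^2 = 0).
d(df) = 0

Step 1: df = sum_i (∂f/∂x_i) dx_i = (-z^2) dx + (z^2) dy + (2*z*(-x + y)) dz.
Step 2: Apply d again. Using the 1-form formula, the coefficient of dx ∧ dy in d(df) is ∂^2 f/∂x ∂y - ∂^2 f/∂y ∂x = (0) - (0) = 0 (equality of mixed partials for smooth f).
Similarly for dx ∧ dz and dy ∧ dz — all coefficients vanish. So d(df) = 0.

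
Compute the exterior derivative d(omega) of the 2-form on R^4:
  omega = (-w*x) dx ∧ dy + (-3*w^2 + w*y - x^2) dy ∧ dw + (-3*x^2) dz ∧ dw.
d(omega) = (-3*x) dx ∧ dy ∧ dw + (-6*x) dx ∧ dz ∧ dw

For a 2-form omega = sum_{i<j} g_{ij} dx_i ∧ dx_j, the exterior derivative is
  d(omega) = sum_{i<j} d(g_{ij}) ∧ dx_i ∧ dx_j = sum_{i<j, k} (∂g_{ij}/∂x_k) dx_k ∧ dx_i ∧ dx_j.
Expand each term, using dx_k ∧ dx_i ∧ dx_j = sgn(permutation) dx_{(a)} ∧ dx_{(b)} ∧ dx_{(c)} with (a < b < c) sorted:
  d(-w*x) includes (∂/∂w)(-w*x) dw = (-x) dw, which multiplied by dx ∧ dy gives (-x) dx ∧ dy ∧ dw
  d(-3*w^2 + w*y - x^2) includes (∂/∂x)(-3*w^2 + w*y - x^2) dx = (-2*x) dx, which multiplied by dy ∧ dw gives (-2*x) dx ∧ dy ∧ dw
  d(-3*x^2) includes (∂/∂x)(-3*x^2) dx = (-6*x) dx, which multiplied by dz ∧ dw gives (-6*x) dx ∧ dz ∧ dw
Collecting like 3-forms: d(omega) = (-3*x) dx ∧ dy ∧ dw + (-6*x) dx ∧ dz ∧ dw.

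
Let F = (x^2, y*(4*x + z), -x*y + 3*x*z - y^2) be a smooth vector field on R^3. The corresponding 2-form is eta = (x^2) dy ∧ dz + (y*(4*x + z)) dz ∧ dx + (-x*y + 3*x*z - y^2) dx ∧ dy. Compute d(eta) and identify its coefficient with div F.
d(eta) = (9*x + z) dx ∧ dy ∧ dz; div F = 9*x + z

For a 2-form in R^3 of the form above, applying d gives a 3-form with coefficient ∂P/∂x + ∂Q/∂y + ∂R/∂z:
  ∂P/∂x = 2*x
  ∂Q/∂y = 4*x + z
  ∂R/∂z = 3*x
Sum = 9*x + z, which is exactly div F.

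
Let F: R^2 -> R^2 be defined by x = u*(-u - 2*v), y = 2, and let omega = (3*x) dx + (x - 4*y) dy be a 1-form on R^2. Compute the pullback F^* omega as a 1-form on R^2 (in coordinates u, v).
F^* omega = (6*u*(u^2 + 3*u*v + 2*v^2)) du + (6*u^2*(u + 2*v)) dv

Using F^*(f dg) = (f ∘ F) d(g ∘ F), substitute each coordinate x_i by F_i(u, v) in f_i, and replace dx_i by d F_i = (∂F_i/∂u) du + (∂F_i/∂v) dv.
  For the x component: f_1(F) = 3*u*(-u - 2*v); d F_1 = (-2*u - 2*v) du + (-2*u) dv
  For the y component: f_2(F) = -u^2 - 2*u*v - 8; d F_2 = (0) du + (0) dv
Combining and collecting du, dv coefficients:
  coeff of du: 6*u*(u^2 + 3*u*v + 2*v^2)
  coeff of dv: 6*u^2*(u + 2*v)
F^* omega = (6*u*(u^2 + 3*u*v + 2*v^2)) du + (6*u^2*(u + 2*v)) dv.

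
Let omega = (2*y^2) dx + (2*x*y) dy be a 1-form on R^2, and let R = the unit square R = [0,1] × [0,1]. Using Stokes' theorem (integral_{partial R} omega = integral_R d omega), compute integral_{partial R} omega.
integral_(partial R) omega = -1

Stokes: integral_partial_R omega = integral_R d omega with d omega = (∂Q/∂x - ∂P/∂y) dx ∧ dy.
  ∂Q/∂x = 2*y
  ∂P/∂y = 4*y
  integrand = ∂Q/∂x - ∂P/∂y = -2*y.
Integrating over R: integral_0^1 integral_0^1 (-2*y) dx dy = -1.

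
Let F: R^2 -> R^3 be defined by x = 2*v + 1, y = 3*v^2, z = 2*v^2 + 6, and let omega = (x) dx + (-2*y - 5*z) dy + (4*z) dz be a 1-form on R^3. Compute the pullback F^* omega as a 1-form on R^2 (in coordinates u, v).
F^* omega = (-64*v^3 - 80*v + 2) dv

Using F^*(f dg) = (f ∘ F) d(g ∘ F), substitute each coordinate x_i by F_i(u, v) in f_i, and replace dx_i by d F_i = (∂F_i/∂u) du + (∂F_i/∂v) dv.
  For the x component: f_1(F) = 2*v + 1; d F_1 = (0) du + (2) dv
  For the y component: f_2(F) = -16*v^2 - 30; d F_2 = (0) du + (6*v) dv
  For the z component: f_3(F) = 8*v^2 + 24; d F_3 = (0) du + (4*v) dv
Combining and collecting du, dv coefficients:
  coeff of du: 0
  coeff of dv: -64*v^3 - 80*v + 2
F^* omega = (-64*v^3 - 80*v + 2) dv.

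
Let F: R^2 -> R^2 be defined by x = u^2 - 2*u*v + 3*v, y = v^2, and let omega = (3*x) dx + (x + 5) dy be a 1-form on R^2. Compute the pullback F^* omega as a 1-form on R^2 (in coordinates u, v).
F^* omega = (6*u^3 - 18*u^2*v + 12*u*v^2 + 18*u*v - 18*v^2) du + (-6*u^3 + 14*u^2*v + 9*u^2 - 4*u*v^2 - 36*u*v + 6*v^2 + 37*v) dv

Using F^*(f dg) = (f ∘ F) d(g ∘ F), substitute each coordinate x_i by F_i(u, v) in f_i, and replace dx_i by d F_i = (∂F_i/∂u) du + (∂F_i/∂v) dv.
  For the x component: f_1(F) = 3*u^2 - 6*u*v + 9*v; d F_1 = (2*u - 2*v) du + (3 - 2*u) dv
  For the y component: f_2(F) = u^2 - 2*u*v + 3*v + 5; d F_2 = (0) du + (2*v) dv
Combining and collecting du, dv coefficients:
  coeff of du: 6*u^3 - 18*u^2*v + 12*u*v^2 + 18*u*v - 18*v^2
  coeff of dv: -6*u^3 + 14*u^2*v + 9*u^2 - 4*u*v^2 - 36*u*v + 6*v^2 + 37*v
F^* omega = (6*u^3 - 18*u^2*v + 12*u*v^2 + 18*u*v - 18*v^2) du + (-6*u^3 + 14*u^2*v + 9*u^2 - 4*u*v^2 - 36*u*v + 6*v^2 + 37*v) dv.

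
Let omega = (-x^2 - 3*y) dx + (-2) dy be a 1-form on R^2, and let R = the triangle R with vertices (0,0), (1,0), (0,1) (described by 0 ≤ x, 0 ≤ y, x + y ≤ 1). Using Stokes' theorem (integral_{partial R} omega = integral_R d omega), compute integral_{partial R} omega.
integral_(partial R) omega = 3/2

Stokes: integral_partial_R omega = integral_R d omega with d omega = (∂Q/∂x - ∂P/∂y) dx ∧ dy.
  ∂Q/∂x = 0
  ∂P/∂y = -3
  integrand = ∂Q/∂x - ∂P/∂y = 3.
Integrating over R: integral_0^1 integral_0^{1-x} (3) dy dx = 3/2.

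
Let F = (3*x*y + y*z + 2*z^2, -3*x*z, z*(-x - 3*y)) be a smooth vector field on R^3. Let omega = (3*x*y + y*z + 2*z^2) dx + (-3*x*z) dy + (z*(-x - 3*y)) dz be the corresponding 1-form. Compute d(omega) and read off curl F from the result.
d(omega) = (3*x - 3*z) dy ∧ dz + (y + 5*z) dz ∧ dx + (-3*x - 4*z) dx ∧ dy; curl F = (3*x - 3*z, y + 5*z, -3*x - 4*z)

d omega = sum_{i<j} (∂f_j/∂x_i - ∂f_i/∂x_j) dx_i ∧ dx_j. Under the identification (dy ∧ dz, dz ∧ dx, dx ∧ dy) ↔ (e_x, e_y, e_z), the coefficients are exactly the components of curl F. Compute:
  ∂R/∂y - ∂Q/∂z = (-3*z) - (-3*x) = 3*x - 3*z
  ∂P/∂z - ∂R/∂x = (y + 4*z) - (-z) = y + 5*z
  ∂Q/∂x - ∂P/∂y = (-3*z) - (3*x + z) = -3*x - 4*z.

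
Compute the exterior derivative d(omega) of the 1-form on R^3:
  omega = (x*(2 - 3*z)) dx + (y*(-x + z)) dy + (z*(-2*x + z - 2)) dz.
d(omega) = (-y) dx ∧ dy + (3*x - 2*z) dx ∧ dz + (-y) dy ∧ dz

For a 1-form omega = sum_i f_i dx_i, the exterior derivative is
  d(omega) = sum_{i < j} (∂f_j/∂x_i - ∂f_i/∂x_j) dx_i ∧ dx_j.
  coefficient of dx ∧ dy: ∂f_2/∂x - ∂f_1/∂y = ∂(y*(-x + z))/∂x - ∂(x*(2 - 3*z))/∂y = -y
  coefficient of dx ∧ dz: ∂f_3/∂x - ∂f_1/∂z = ∂(z*(-2*x + z - 2))/∂x - ∂(x*(2 - 3*z))/∂z = 3*x - 2*z
  coefficient of dy ∧ dz: ∂f_3/∂y - ∂f_2/∂z = ∂(z*(-2*x + z - 2))/∂y - ∂(y*(-x + z))/∂z = -y
Assembling: d(omega) = (-y) dx ∧ dy + (3*x - 2*z) dx ∧ dz + (-y) dy ∧ dz.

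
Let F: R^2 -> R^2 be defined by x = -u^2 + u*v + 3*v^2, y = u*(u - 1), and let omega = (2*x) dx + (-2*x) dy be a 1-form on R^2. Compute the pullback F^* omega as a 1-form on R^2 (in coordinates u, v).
F^* omega = (8*u^3 - 10*u^2*v - 2*u^2 - 22*u*v^2 + 2*u*v + 6*v^3 + 6*v^2) du + (-2*u^3 - 10*u^2*v + 18*u*v^2 + 36*v^3) dv

Using F^*(f dg) = (f ∘ F) d(g ∘ F), substitute each coordinate x_i by F_i(u, v) in f_i, and replace dx_i by d F_i = (∂F_i/∂u) du + (∂F_i/∂v) dv.
  For the x component: f_1(F) = -2*u^2 + 2*u*v + 6*v^2; d F_1 = (-2*u + v) du + (u + 6*v) dv
  For the y component: f_2(F) = 2*u^2 - 2*u*v - 6*v^2; d F_2 = (2*u - 1) du + (0) dv
Combining and collecting du, dv coefficients:
  coeff of du: 8*u^3 - 10*u^2*v - 2*u^2 - 22*u*v^2 + 2*u*v + 6*v^3 + 6*v^2
  coeff of dv: -2*u^3 - 10*u^2*v + 18*u*v^2 + 36*v^3
F^* omega = (8*u^3 - 10*u^2*v - 2*u^2 - 22*u*v^2 + 2*u*v + 6*v^3 + 6*v^2) du + (-2*u^3 - 10*u^2*v + 18*u*v^2 + 36*v^3) dv.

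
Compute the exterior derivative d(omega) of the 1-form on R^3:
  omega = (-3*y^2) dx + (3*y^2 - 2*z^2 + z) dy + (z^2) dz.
d(omega) = (6*y) dx ∧ dy + (4*z - 1) dy ∧ dz

For a 1-form omega = sum_i f_i dx_i, the exterior derivative is
  d(omega) = sum_{i < j} (∂f_j/∂x_i - ∂f_i/∂x_j) dx_i ∧ dx_j.
  coefficient of dx ∧ dy: ∂f_2/∂x - ∂f_1/∂y = ∂(3*y^2 - 2*z^2 + z)/∂x - ∂(-3*y^2)/∂y = 6*y
  coefficient of dy ∧ dz: ∂f_3/∂y - ∂f_2/∂z = ∂(z^2)/∂y - ∂(3*y^2 - 2*z^2 + z)/∂z = 4*z - 1
Assembling: d(omega) = (6*y) dx ∧ dy + (4*z - 1) dy ∧ dz.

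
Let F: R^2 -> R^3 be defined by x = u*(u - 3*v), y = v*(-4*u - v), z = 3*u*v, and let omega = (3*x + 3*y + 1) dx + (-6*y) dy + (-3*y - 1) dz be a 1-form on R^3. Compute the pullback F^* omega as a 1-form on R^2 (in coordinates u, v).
F^* omega = (6*u^3 - 51*u^2*v - 3*u*v^2 + 2*u - 6*v^3 - 6*v) du + (-9*u^3 + 3*u^2*v - 54*u*v^2 - 6*u - 12*v^3) dv

Using F^*(f dg) = (f ∘ F) d(g ∘ F), substitute each coordinate x_i by F_i(u, v) in f_i, and replace dx_i by d F_i = (∂F_i/∂u) du + (∂F_i/∂v) dv.
  For the x component: f_1(F) = 3*u^2 - 21*u*v - 3*v^2 + 1; d F_1 = (2*u - 3*v) du + (-3*u) dv
  For the y component: f_2(F) = 6*v*(4*u + v); d F_2 = (-4*v) du + (-4*u - 2*v) dv
  For the z component: f_3(F) = 12*u*v + 3*v^2 - 1; d F_3 = (3*v) du + (3*u) dv
Combining and collecting du, dv coefficients:
  coeff of du: 6*u^3 - 51*u^2*v - 3*u*v^2 + 2*u - 6*v^3 - 6*v
  coeff of dv: -9*u^3 + 3*u^2*v - 54*u*v^2 - 6*u - 12*v^3
F^* omega = (6*u^3 - 51*u^2*v - 3*u*v^2 + 2*u - 6*v^3 - 6*v) du + (-9*u^3 + 3*u^2*v - 54*u*v^2 - 6*u - 12*v^3) dv.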